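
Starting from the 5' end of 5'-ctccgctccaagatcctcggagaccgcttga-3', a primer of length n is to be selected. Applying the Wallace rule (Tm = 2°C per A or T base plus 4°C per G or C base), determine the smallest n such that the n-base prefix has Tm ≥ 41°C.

First 12 bases: CTCCGCTCCAAG → Tm = 40°C (< 41°C)
First 13 bases: CTCCGCTCCAAGA → Tm = 42°C (≥ 41°C)
Each additional base adds 2°C (A/T) or 4°C (G/C), so Tm is non-decreasing in n; n = 13 is the first length to reach 41°C.

n = 13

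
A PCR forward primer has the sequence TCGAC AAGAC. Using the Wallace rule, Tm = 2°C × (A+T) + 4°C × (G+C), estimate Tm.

Base counts: A=4, G=2, T=1, C=3
AT pairs contribute 5, GC pairs contribute 5.
Tm = 2×5 + 4×5 = 30°C

30°C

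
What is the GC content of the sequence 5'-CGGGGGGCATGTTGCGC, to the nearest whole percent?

Counting bases: T=3, C=4, G=9, A=1
G+C = 9 + 4 = 13 out of 17 bases
%GC = 13/17 × 100 = 76.47% ≈ 76%

76%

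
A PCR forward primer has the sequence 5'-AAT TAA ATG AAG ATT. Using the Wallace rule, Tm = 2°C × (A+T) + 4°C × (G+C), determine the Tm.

34°C

Base counts: A=8, T=5, G=2, C=0
A+T = 13, G+C = 2
Tm = 4·2 + 2·13 = 8 + 26 = 34°C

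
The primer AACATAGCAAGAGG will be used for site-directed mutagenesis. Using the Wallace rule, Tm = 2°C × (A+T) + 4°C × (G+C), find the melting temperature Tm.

Base counts: G=4, A=7, T=1, C=2
AT pairs contribute 8, GC pairs contribute 6.
Tm = 2×8 + 4×6 = 40°C

40°C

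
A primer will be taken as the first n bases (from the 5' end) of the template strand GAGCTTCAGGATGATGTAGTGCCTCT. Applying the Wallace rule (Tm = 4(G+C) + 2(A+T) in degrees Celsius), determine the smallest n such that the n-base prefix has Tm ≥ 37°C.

n = 13

First 12 bases: GAGCTTCAGGAT → Tm = 36°C (< 37°C)
First 13 bases: GAGCTTCAGGATG → Tm = 40°C (≥ 37°C)
Each additional base adds 2°C (A/T) or 4°C (G/C), so Tm is non-decreasing in n; n = 13 is the first length to reach 37°C.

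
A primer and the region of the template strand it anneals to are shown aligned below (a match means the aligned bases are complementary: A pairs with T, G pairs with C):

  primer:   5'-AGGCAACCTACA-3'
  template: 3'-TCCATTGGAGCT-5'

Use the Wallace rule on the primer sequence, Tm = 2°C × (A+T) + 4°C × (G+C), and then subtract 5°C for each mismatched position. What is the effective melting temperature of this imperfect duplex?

Primer base counts: A=5, T=1, G=2, C=4 → A+T=6, G+C=6
Perfect-match Tm = 2(6) + 4(6) = 12 + 24 = 36°C
Mismatches (positions where the bases are not complementary): 3 (at positions 4, 10, 11)
Effective Tm = 36 − 3×5 = 36 − 15 = 21°C

21°C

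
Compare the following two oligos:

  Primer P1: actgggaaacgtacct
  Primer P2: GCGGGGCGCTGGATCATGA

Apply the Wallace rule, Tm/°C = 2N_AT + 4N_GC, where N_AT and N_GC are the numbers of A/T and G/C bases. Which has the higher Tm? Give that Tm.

Primer P2, 64°C

Primer P1: A+T=8, G+C=8 → Tm = 2(8)+4(8) = 48°C
Primer P2: A+T=6, G+C=13 → Tm = 2(6)+4(13) = 64°C
48°C vs 64°C → primer P2 is higher.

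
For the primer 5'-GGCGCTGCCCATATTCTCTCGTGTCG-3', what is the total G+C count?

Counting bases: A=2, G=7, C=9, T=8
Total G or C: 7 + 9 = 16

16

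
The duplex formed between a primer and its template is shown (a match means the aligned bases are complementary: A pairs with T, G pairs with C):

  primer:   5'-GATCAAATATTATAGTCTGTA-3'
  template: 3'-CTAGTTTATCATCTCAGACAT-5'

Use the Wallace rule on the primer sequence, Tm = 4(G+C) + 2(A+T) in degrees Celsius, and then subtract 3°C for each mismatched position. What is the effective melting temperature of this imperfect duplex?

Primer base counts: A=8, T=8, G=3, C=2 → A+T=16, G+C=5
Perfect-match Tm = 2(16) + 4(5) = 32 + 20 = 52°C
Mismatches (positions where the bases are not complementary): 2 (at positions 10, 13)
Effective Tm = 52 − 2×3 = 52 − 6 = 46°C

46°C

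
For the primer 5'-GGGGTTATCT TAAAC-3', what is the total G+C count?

6

Counting bases: T=5, A=4, C=2, G=4
G+C = 4 + 2 = 6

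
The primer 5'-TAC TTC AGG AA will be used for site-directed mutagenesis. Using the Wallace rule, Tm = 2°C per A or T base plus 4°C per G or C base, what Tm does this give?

30°C

T=3, A=4, C=2, G=2
AT pairs contribute 7, GC pairs contribute 4.
Tm = 2×7 + 4×4 = 30°C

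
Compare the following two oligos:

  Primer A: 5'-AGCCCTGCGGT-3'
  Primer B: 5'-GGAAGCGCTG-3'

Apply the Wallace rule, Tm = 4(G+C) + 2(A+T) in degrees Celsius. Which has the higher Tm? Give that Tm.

Primer A, 38°C

Primer A: A+T=3, G+C=8 → Tm = 2(3)+4(8) = 38°C
Primer B: A+T=3, G+C=7 → Tm = 2(3)+4(7) = 34°C
38°C vs 34°C → primer A is higher.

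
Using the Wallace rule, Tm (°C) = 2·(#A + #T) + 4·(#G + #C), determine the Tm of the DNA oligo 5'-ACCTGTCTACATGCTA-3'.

Base counts: T=5, G=2, C=5, A=4
A+T = 9, G+C = 7
Tm = 2(9) + 4(7) = 18 + 28 = 46°C

46°C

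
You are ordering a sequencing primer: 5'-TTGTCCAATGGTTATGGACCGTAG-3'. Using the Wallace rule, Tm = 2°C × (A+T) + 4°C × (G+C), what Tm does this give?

70°C

C=4, T=8, A=5, G=7
So N_AT = 13 and N_GC = 11.
Tm = 2×13 + 4×11 = 70°C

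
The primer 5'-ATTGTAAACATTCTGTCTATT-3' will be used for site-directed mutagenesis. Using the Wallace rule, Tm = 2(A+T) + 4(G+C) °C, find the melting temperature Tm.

52°C

Scanning the sequence gives A=6, T=10, G=2, C=3.
AT pairs contribute 16, GC pairs contribute 5.
Tm = 2×16 + 4×5 = 52°C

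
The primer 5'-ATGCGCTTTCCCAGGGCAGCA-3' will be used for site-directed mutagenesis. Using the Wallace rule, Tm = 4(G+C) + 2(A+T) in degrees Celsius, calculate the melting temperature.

68°C

Scanning the sequence gives C=7, G=6, T=4, A=4.
So N_AT = 8 and N_GC = 13.
Tm = 4·13 + 2·8 = 52 + 16 = 68°C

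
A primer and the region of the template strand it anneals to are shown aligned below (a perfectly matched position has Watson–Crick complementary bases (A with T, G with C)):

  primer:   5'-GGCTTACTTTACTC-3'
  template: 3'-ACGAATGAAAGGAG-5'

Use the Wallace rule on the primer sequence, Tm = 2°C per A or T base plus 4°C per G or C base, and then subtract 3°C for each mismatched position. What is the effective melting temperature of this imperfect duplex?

34°C

Primer base counts: A=2, T=6, G=2, C=4 → A+T=8, G+C=6
Perfect-match Tm = 2(8) + 4(6) = 16 + 24 = 40°C
Mismatches (positions where the bases are not complementary): 2 (at positions 1, 11)
Effective Tm = 40 − 2×3 = 40 − 6 = 34°C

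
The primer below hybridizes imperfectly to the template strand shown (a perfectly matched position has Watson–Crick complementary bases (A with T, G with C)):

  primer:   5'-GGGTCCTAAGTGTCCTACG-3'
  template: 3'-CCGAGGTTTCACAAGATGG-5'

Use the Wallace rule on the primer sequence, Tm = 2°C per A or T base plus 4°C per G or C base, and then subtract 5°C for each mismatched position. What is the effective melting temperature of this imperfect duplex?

Primer base counts: A=3, T=5, G=6, C=5 → A+T=8, G+C=11
Perfect-match Tm = 2(8) + 4(11) = 16 + 44 = 60°C
Mismatches (positions where the bases are not complementary): 4 (at positions 3, 7, 14, 19)
Effective Tm = 60 − 4×5 = 60 − 20 = 40°C

40°C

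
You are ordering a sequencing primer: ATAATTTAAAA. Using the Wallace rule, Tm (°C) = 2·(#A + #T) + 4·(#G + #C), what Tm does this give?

A=7, C=0, G=0, T=4
AT pairs contribute 11, GC pairs contribute 0.
Tm = 2×11 + 4×0 = 22°C

22°C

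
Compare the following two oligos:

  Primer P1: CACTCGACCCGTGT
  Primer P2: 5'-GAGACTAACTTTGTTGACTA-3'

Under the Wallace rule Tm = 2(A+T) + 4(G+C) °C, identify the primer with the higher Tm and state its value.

Primer P1: A+T=5, G+C=9 → Tm = 2(5)+4(9) = 46°C
Primer P2: A+T=13, G+C=7 → Tm = 2(13)+4(7) = 54°C
46°C vs 54°C → primer P2 is higher.

Primer P2, 54°C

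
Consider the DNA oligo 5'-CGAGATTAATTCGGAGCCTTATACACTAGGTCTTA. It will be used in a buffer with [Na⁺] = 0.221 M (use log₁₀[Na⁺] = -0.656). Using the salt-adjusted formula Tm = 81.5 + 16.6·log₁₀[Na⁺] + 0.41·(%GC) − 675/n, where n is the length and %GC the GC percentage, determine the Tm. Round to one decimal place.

Length n = 35. T=11, A=10, G=7, C=7
G+C = 14, so %GC = 14/35 × 100 = 40%
Salt term: 16.6 × (-0.656) = -10.89
GC term: 0.41 × 40 = 16.4; length term: −675/35 = −19.286
Tm = 81.5 + (-10.89) + 16.4 − 19.286 = 67.724 → 67.7°C

67.7°C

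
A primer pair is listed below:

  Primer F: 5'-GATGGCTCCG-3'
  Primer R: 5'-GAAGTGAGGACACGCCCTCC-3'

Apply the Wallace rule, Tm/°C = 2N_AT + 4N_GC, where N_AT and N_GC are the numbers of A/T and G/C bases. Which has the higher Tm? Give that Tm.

Primer F: A+T=3, G+C=7 → Tm = 2(3)+4(7) = 34°C
Primer R: A+T=7, G+C=13 → Tm = 2(7)+4(13) = 66°C
34°C vs 66°C → primer R is higher.

Primer R, 66°C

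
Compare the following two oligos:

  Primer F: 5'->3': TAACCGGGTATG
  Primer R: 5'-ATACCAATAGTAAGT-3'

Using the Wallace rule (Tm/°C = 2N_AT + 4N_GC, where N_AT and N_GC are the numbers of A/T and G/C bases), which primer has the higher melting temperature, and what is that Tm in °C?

Primer R, 38°C

Primer F: A+T=6, G+C=6 → Tm = 2(6)+4(6) = 36°C
Primer R: A+T=11, G+C=4 → Tm = 2(11)+4(4) = 38°C
36°C vs 38°C → primer R is higher.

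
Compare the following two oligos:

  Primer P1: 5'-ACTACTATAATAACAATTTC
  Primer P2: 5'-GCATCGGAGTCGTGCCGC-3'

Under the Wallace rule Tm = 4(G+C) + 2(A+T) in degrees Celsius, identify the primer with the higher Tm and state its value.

Primer P2, 62°C

Primer P1: A+T=16, G+C=4 → Tm = 2(16)+4(4) = 48°C
Primer P2: A+T=5, G+C=13 → Tm = 2(5)+4(13) = 62°C
48°C vs 62°C → primer P2 is higher.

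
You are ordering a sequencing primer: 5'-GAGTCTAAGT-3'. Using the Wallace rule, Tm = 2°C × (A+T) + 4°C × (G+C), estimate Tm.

28°C

Counting bases: G=3, A=3, C=1, T=3
So N_AT = 6 and N_GC = 4.
Tm = 2(6) + 4(4) = 12 + 16 = 28°C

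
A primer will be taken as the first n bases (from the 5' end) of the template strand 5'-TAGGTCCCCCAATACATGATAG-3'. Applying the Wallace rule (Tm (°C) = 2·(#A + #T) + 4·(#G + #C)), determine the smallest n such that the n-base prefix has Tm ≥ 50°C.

First 16 bases: TAGGTCCCCCAATACA → Tm = 48°C (< 50°C)
First 17 bases: TAGGTCCCCCAATACAT → Tm = 50°C (≥ 50°C)
Since every base adds ≥2°C, Tm only increases with n, so the threshold is first crossed at n = 17.

n = 17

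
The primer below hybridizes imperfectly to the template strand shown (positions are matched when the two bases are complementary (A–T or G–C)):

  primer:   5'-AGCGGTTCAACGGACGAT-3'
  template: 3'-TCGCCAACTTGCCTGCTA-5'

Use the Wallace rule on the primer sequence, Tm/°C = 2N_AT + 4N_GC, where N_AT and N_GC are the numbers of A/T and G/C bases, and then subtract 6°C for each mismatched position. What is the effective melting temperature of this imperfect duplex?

50°C

Primer base counts: A=5, T=3, G=6, C=4 → A+T=8, G+C=10
Perfect-match Tm = 2(8) + 4(10) = 16 + 40 = 56°C
Mismatches (positions where the bases are not complementary): 1 (at position 8)
Effective Tm = 56 − 1×6 = 56 − 6 = 50°C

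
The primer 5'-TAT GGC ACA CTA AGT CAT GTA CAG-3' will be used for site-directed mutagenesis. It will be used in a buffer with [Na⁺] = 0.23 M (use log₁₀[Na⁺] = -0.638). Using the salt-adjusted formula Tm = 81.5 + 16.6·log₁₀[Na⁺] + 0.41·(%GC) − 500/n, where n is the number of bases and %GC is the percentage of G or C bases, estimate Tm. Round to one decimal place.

67.2°C

Length n = 24. Counting bases: C=5, G=5, A=8, T=6
G+C = 10, so %GC = 10/24 × 100 = 41.667%
Salt term: 16.6 × (-0.638) = -10.591
GC term: 0.41 × 41.667 = 17.083; length term: −500/24 = −20.833
Tm = 81.5 + (-10.591) + 17.083 − 20.833 = 67.159 → 67.2°C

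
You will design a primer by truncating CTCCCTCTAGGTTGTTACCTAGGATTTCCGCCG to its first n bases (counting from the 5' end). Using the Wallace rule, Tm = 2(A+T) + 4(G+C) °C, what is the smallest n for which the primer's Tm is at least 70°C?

First 22 bases: CTCCCTCTAGGTTGTTACCTAG → Tm = 66°C (< 70°C)
First 23 bases: CTCCCTCTAGGTTGTTACCTAGG → Tm = 70°C (≥ 70°C)
Since every base adds ≥2°C, Tm only increases with n, so the threshold is first crossed at n = 23.

n = 23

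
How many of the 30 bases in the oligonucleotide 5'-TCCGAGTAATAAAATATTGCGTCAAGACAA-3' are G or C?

10

G=5, T=7, C=5, A=13
G+C = 5 + 5 = 10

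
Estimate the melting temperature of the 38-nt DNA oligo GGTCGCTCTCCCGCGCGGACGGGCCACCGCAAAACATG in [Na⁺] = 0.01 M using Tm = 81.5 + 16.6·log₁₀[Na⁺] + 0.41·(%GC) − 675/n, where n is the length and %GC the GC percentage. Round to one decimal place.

Length n = 38. Counting bases: G=12, C=15, A=7, T=4
G+C = 27, so %GC = 27/38 × 100 = 71.053%
Salt term: 16.6 × (-2) = -33.2
GC term: 0.41 × 71.053 = 29.132; length term: −675/38 = −17.763
Tm = 81.5 + (-33.2) + 29.132 − 17.763 = 59.669 → 59.7°C

59.7°C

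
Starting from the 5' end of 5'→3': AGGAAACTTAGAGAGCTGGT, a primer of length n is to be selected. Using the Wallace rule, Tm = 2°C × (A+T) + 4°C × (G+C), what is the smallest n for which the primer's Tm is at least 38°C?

n = 14

First 13 bases: AGGAAACTTAGAG → Tm = 36°C (< 38°C)
First 14 bases: AGGAAACTTAGAGA → Tm = 38°C (≥ 38°C)
Since every base adds ≥2°C, Tm only increases with n, so the threshold is first crossed at n = 14.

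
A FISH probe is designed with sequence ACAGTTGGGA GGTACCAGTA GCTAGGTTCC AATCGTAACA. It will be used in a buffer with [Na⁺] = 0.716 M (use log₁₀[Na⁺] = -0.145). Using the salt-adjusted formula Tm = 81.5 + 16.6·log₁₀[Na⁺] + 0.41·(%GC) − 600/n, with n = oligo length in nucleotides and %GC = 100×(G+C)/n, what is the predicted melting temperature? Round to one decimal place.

Length n = 40. Base counts: T=9, C=8, G=11, A=12
G+C = 19, so %GC = 19/40 × 100 = 47.5%
Salt term: 16.6 × (-0.145) = -2.407
GC term: 0.41 × 47.5 = 19.475; length term: −600/40 = −15
Tm = 81.5 + (-2.407) + 19.475 − 15 = 83.568 → 83.6°C

83.6°C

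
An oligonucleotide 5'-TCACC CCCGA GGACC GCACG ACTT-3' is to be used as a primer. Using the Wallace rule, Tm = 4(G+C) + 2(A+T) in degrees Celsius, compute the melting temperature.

80°C

Counting bases: T=3, C=11, A=5, G=5
AT pairs contribute 8, GC pairs contribute 16.
Tm = 4·16 + 2·8 = 64 + 16 = 80°C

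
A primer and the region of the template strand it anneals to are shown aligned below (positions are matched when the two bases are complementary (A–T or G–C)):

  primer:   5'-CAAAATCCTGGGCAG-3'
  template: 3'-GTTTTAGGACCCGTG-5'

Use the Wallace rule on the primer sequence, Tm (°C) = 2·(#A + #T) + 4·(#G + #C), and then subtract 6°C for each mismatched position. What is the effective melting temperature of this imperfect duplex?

Primer base counts: A=5, T=2, G=4, C=4 → A+T=7, G+C=8
Perfect-match Tm = 2(7) + 4(8) = 14 + 32 = 46°C
Mismatches (positions where the bases are not complementary): 1 (at position 15)
Effective Tm = 46 − 1×6 = 46 − 6 = 40°C

40°C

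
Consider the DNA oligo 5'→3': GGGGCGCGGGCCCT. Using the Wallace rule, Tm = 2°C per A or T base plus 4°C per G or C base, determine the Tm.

Counting bases: A=0, T=1, C=5, G=8
A+T = 1, G+C = 13
Tm = 2×1 + 4×13 = 54°C

54°C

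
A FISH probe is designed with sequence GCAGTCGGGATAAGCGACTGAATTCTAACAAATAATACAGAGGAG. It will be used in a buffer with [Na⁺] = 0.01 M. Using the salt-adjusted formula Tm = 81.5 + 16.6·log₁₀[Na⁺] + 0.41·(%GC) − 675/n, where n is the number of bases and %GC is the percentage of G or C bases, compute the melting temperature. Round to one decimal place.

Length n = 45. Scanning the sequence gives T=8, C=7, A=18, G=12.
G+C = 19, so %GC = 19/45 × 100 = 42.222%
Salt term: 16.6 × (-2) = -33.2
GC term: 0.41 × 42.222 = 17.311; length term: −675/45 = −15
Tm = 81.5 + (-33.2) + 17.311 − 15 = 50.611 → 50.6°C

50.6°C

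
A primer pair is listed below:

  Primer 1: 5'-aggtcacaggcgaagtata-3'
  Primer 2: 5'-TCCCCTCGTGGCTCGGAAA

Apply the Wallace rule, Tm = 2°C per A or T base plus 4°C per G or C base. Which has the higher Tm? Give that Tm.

Primer 2, 62°C

Primer 1: A+T=10, G+C=9 → Tm = 2(10)+4(9) = 56°C
Primer 2: A+T=7, G+C=12 → Tm = 2(7)+4(12) = 62°C
56°C vs 62°C → primer 2 is higher.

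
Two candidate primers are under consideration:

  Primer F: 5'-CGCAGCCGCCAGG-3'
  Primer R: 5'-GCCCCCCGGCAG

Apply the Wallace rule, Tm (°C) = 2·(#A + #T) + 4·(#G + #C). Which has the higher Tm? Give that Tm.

Primer F, 48°C

Primer F: A+T=2, G+C=11 → Tm = 2(2)+4(11) = 48°C
Primer R: A+T=1, G+C=11 → Tm = 2(1)+4(11) = 46°C
48°C vs 46°C → primer F is higher.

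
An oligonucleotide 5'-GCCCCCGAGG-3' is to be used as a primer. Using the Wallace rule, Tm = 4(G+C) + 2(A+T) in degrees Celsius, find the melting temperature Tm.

Counting bases: C=5, T=0, G=4, A=1
So N_AT = 1 and N_GC = 9.
Tm = 2(1) + 4(9) = 2 + 36 = 38°C

38°C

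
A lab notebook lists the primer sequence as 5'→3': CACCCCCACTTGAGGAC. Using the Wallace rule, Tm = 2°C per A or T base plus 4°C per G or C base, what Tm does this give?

56°C

Scanning the sequence gives C=8, A=4, T=2, G=3.
So N_AT = 6 and N_GC = 11.
Tm = 2×6 + 4×11 = 56°C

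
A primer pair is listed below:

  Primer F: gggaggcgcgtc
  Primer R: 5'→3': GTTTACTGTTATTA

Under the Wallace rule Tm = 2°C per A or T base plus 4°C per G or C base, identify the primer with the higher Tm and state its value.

Primer F, 44°C

Primer F: A+T=2, G+C=10 → Tm = 2(2)+4(10) = 44°C
Primer R: A+T=11, G+C=3 → Tm = 2(11)+4(3) = 34°C
44°C vs 34°C → primer F is higher.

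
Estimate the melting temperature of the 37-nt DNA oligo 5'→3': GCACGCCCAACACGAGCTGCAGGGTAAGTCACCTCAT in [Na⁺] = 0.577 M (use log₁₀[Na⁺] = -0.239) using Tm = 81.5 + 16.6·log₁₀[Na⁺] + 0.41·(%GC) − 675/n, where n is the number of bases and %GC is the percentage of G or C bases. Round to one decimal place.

83.7°C

Length n = 37. Base counts: C=13, T=5, A=10, G=9
G+C = 22, so %GC = 22/37 × 100 = 59.459%
Salt term: 16.6 × (-0.239) = -3.967
GC term: 0.41 × 59.459 = 24.378; length term: −675/37 = −18.243
Tm = 81.5 + (-3.967) + 24.378 − 18.243 = 83.668 → 83.7°C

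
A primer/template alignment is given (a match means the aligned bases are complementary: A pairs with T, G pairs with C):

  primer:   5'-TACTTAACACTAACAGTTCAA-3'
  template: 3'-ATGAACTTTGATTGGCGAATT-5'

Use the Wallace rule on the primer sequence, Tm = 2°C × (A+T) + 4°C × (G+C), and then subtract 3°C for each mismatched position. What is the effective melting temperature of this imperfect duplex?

Primer base counts: A=9, T=6, G=1, C=5 → A+T=15, G+C=6
Perfect-match Tm = 2(15) + 4(6) = 30 + 24 = 54°C
Mismatches (positions where the bases are not complementary): 5 (at positions 6, 8, 15, 17, 19)
Effective Tm = 54 − 5×3 = 54 − 15 = 39°C

39°C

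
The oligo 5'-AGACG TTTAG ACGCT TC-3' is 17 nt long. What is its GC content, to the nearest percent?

47%

G=4, A=4, C=4, T=5
G+C = 4 + 4 = 8 out of 17 bases
%GC = 8/17 × 100 = 47.06% ≈ 47%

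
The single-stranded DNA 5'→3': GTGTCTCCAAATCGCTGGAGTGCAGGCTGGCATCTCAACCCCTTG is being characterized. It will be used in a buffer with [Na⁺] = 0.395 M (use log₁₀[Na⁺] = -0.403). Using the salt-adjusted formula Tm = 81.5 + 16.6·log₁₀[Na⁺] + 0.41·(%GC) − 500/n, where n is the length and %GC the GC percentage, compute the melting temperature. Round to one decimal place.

87.4°C

Length n = 45. Base counts: C=14, T=11, G=12, A=8
G+C = 26, so %GC = 26/45 × 100 = 57.778%
Salt term: 16.6 × (-0.403) = -6.69
GC term: 0.41 × 57.778 = 23.689; length term: −500/45 = −11.111
Tm = 81.5 + (-6.69) + 23.689 − 11.111 = 87.388 → 87.4°C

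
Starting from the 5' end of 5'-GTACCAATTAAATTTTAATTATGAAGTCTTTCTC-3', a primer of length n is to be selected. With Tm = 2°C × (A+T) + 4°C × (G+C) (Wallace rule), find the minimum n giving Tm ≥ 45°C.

First 19 bases: GTACCAATTAAATTTTAAT → Tm = 44°C (< 45°C)
First 20 bases: GTACCAATTAAATTTTAATT → Tm = 46°C (≥ 45°C)
Since every base adds ≥2°C, Tm only increases with n, so the threshold is first crossed at n = 20.

n = 20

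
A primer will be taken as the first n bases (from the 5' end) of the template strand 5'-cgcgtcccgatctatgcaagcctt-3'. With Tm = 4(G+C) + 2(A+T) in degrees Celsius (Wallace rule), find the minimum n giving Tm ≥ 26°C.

First 6 bases: CGCGTC → Tm = 22°C (< 26°C)
First 7 bases: CGCGTCC → Tm = 26°C (≥ 26°C)
Since every base adds ≥2°C, Tm only increases with n, so the threshold is first crossed at n = 7.

n = 7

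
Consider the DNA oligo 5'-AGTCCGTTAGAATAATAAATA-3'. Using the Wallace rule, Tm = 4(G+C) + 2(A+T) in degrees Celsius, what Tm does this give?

Scanning the sequence gives T=6, A=10, G=3, C=2.
AT pairs contribute 16, GC pairs contribute 5.
Tm = 4·5 + 2·16 = 20 + 32 = 52°C

52°C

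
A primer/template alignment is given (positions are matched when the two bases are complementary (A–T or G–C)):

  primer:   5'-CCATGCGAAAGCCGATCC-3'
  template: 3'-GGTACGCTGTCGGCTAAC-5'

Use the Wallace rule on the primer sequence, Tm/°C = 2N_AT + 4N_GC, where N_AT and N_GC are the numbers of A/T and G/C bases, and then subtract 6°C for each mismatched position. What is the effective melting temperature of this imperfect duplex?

40°C

Primer base counts: A=5, T=2, G=4, C=7 → A+T=7, G+C=11
Perfect-match Tm = 2(7) + 4(11) = 14 + 44 = 58°C
Mismatches (positions where the bases are not complementary): 3 (at positions 9, 17, 18)
Effective Tm = 58 − 3×6 = 58 − 18 = 40°C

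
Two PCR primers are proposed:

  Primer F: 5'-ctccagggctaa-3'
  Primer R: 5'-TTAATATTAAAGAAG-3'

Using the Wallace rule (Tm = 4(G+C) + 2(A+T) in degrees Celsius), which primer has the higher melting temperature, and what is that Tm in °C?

Primer F: A+T=5, G+C=7 → Tm = 2(5)+4(7) = 38°C
Primer R: A+T=13, G+C=2 → Tm = 2(13)+4(2) = 34°C
38°C vs 34°C → primer F is higher.

Primer F, 38°C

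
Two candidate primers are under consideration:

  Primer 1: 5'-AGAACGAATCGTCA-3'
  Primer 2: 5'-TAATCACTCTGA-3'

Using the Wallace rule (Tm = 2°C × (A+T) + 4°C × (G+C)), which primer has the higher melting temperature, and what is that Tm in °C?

Primer 1: A+T=8, G+C=6 → Tm = 2(8)+4(6) = 40°C
Primer 2: A+T=8, G+C=4 → Tm = 2(8)+4(4) = 32°C
40°C vs 32°C → primer 1 is higher.

Primer 1, 40°C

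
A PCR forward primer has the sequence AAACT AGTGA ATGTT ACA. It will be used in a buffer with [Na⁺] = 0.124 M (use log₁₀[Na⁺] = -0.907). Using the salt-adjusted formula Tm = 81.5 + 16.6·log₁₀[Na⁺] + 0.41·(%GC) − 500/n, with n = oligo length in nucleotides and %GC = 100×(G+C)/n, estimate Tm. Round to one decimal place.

50.1°C

Length n = 18. Counting bases: C=2, G=3, A=8, T=5
G+C = 5, so %GC = 5/18 × 100 = 27.778%
Salt term: 16.6 × (-0.907) = -15.056
GC term: 0.41 × 27.778 = 11.389; length term: −500/18 = −27.778
Tm = 81.5 + (-15.056) + 11.389 − 27.778 = 50.055 → 50.1°C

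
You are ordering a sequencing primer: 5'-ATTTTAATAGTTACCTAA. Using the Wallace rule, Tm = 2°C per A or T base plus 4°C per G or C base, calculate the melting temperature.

A=7, C=2, T=8, G=1
A+T = 15, G+C = 3
Tm = 2×15 + 4×3 = 42°C

42°C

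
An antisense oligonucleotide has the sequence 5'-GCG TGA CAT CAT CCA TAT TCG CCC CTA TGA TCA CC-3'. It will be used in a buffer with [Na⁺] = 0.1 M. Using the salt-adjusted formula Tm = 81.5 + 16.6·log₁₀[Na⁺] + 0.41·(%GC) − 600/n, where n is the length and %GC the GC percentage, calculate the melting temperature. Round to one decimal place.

Length n = 35. Scanning the sequence gives T=9, A=8, C=13, G=5.
G+C = 18, so %GC = 18/35 × 100 = 51.429%
Salt term: 16.6 × (-1) = -16.6
GC term: 0.41 × 51.429 = 21.086; length term: −600/35 = −17.143
Tm = 81.5 + (-16.6) + 21.086 − 17.143 = 68.843 → 68.8°C

68.8°C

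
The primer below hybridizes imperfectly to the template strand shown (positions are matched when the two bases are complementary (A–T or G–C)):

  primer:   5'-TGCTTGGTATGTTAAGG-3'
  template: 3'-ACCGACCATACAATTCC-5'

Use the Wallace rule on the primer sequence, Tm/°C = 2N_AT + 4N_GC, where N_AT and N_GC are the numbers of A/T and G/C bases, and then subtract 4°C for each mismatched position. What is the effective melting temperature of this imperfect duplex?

Primer base counts: A=3, T=7, G=6, C=1 → A+T=10, G+C=7
Perfect-match Tm = 2(10) + 4(7) = 20 + 28 = 48°C
Mismatches (positions where the bases are not complementary): 2 (at positions 3, 4)
Effective Tm = 48 − 2×4 = 48 − 8 = 40°C

40°C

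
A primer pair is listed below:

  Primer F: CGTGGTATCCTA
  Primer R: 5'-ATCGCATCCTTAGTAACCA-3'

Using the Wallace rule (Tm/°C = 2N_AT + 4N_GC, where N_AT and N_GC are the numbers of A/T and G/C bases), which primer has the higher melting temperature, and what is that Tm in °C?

Primer R, 54°C

Primer F: A+T=6, G+C=6 → Tm = 2(6)+4(6) = 36°C
Primer R: A+T=11, G+C=8 → Tm = 2(11)+4(8) = 54°C
36°C vs 54°C → primer R is higher.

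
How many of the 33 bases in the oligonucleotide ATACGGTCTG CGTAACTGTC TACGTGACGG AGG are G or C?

Counting bases: T=8, C=7, A=7, G=11
Total G or C: 11 + 7 = 18

18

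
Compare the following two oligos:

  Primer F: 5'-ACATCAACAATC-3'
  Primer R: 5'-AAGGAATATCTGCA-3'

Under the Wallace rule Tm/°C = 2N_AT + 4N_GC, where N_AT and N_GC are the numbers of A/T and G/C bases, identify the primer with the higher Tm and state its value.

Primer F: A+T=8, G+C=4 → Tm = 2(8)+4(4) = 32°C
Primer R: A+T=9, G+C=5 → Tm = 2(9)+4(5) = 38°C
32°C vs 38°C → primer R is higher.

Primer R, 38°C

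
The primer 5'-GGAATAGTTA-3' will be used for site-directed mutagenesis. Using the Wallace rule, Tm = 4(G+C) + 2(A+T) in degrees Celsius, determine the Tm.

Base counts: G=3, A=4, T=3, C=0
So N_AT = 7 and N_GC = 3.
Tm = 2×7 + 4×3 = 26°C

26°C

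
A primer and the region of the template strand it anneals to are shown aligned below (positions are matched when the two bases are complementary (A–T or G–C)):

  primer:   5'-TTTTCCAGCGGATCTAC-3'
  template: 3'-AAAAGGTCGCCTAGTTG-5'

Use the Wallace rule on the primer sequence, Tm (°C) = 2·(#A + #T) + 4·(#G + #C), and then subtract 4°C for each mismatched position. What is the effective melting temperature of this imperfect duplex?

Primer base counts: A=3, T=6, G=3, C=5 → A+T=9, G+C=8
Perfect-match Tm = 2(9) + 4(8) = 18 + 32 = 50°C
Mismatches (positions where the bases are not complementary): 1 (at position 15)
Effective Tm = 50 − 1×4 = 50 − 4 = 46°C

46°C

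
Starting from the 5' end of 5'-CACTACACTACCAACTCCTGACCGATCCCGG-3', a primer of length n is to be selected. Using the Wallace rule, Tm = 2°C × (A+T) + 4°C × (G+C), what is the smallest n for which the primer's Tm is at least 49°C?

First 16 bases: CACTACACTACCAACT → Tm = 46°C (< 49°C)
First 17 bases: CACTACACTACCAACTC → Tm = 50°C (≥ 49°C)
Since every base adds ≥2°C, Tm only increases with n, so the threshold is first crossed at n = 17.

n = 17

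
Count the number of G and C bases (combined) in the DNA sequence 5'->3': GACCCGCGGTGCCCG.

13

G=6, A=1, C=7, T=1
Total G or C: 6 + 7 = 13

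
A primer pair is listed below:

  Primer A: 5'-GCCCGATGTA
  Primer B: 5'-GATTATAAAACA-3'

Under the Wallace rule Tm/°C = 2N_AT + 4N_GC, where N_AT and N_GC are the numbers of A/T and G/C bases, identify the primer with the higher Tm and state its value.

Primer A, 32°C

Primer A: A+T=4, G+C=6 → Tm = 2(4)+4(6) = 32°C
Primer B: A+T=10, G+C=2 → Tm = 2(10)+4(2) = 28°C
32°C vs 28°C → primer A is higher.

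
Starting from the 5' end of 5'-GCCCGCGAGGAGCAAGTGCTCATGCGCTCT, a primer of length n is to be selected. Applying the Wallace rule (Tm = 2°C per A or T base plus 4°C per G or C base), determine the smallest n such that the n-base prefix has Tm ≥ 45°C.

First 12 bases: GCCCGCGAGGAG → Tm = 44°C (< 45°C)
First 13 bases: GCCCGCGAGGAGC → Tm = 48°C (≥ 45°C)
Since every base adds ≥2°C, Tm only increases with n, so the threshold is first crossed at n = 13.

n = 13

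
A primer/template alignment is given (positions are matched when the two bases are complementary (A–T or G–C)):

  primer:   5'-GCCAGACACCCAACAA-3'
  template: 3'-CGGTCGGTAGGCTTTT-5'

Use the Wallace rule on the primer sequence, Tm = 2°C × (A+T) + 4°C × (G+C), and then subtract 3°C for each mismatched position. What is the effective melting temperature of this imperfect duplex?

Primer base counts: A=7, T=0, G=2, C=7 → A+T=7, G+C=9
Perfect-match Tm = 2(7) + 4(9) = 14 + 36 = 50°C
Mismatches (positions where the bases are not complementary): 4 (at positions 6, 9, 12, 14)
Effective Tm = 50 − 4×3 = 50 − 12 = 38°C

38°C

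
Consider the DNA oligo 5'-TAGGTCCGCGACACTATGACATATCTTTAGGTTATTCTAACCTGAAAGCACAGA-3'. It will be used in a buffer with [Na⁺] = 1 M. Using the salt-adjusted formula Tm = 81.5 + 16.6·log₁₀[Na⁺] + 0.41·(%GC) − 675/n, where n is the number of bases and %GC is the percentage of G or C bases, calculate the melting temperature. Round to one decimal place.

Length n = 54. Scanning the sequence gives C=12, T=15, A=17, G=10.
G+C = 22, so %GC = 22/54 × 100 = 40.741%
Salt term: 16.6 × (0) = 0
GC term: 0.41 × 40.741 = 16.704; length term: −675/54 = −12.5
Tm = 81.5 + (0) + 16.704 − 12.5 = 85.704 → 85.7°C

85.7°C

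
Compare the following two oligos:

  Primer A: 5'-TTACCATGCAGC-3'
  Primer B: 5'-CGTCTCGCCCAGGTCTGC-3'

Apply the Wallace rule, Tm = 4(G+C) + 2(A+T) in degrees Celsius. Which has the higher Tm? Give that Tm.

Primer A: A+T=6, G+C=6 → Tm = 2(6)+4(6) = 36°C
Primer B: A+T=5, G+C=13 → Tm = 2(5)+4(13) = 62°C
36°C vs 62°C → primer B is higher.

Primer B, 62°C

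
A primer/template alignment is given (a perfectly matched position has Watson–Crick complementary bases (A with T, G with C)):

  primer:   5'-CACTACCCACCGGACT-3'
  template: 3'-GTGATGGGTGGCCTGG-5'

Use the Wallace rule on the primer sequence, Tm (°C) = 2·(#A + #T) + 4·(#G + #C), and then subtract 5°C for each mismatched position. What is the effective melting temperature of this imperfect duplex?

47°C

Primer base counts: A=4, T=2, G=2, C=8 → A+T=6, G+C=10
Perfect-match Tm = 2(6) + 4(10) = 12 + 40 = 52°C
Mismatches (positions where the bases are not complementary): 1 (at position 16)
Effective Tm = 52 − 1×5 = 52 − 5 = 47°C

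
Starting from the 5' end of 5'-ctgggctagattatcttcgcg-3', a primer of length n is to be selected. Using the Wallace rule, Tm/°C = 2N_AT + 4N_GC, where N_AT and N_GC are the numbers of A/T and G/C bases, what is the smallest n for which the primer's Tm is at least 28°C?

n = 9

First 8 bases: CTGGGCTA → Tm = 26°C (< 28°C)
First 9 bases: CTGGGCTAG → Tm = 30°C (≥ 28°C)
Since every base adds ≥2°C, Tm only increases with n, so the threshold is first crossed at n = 9.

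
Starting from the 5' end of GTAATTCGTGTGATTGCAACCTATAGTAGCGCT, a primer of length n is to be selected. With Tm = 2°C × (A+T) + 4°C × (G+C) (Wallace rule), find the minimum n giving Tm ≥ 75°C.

First 27 bases: GTAATTCGTGTGATTGCAACCTATAGT → Tm = 74°C (< 75°C)
First 28 bases: GTAATTCGTGTGATTGCAACCTATAGTA → Tm = 76°C (≥ 75°C)
Since every base adds ≥2°C, Tm only increases with n, so the threshold is first crossed at n = 28.

n = 28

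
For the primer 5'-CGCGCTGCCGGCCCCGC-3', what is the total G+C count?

16

Counting bases: T=1, G=6, C=10, A=0
Total G or C: 6 + 10 = 16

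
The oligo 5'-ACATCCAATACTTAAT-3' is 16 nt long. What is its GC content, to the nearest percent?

Scanning the sequence gives T=5, A=7, G=0, C=4.
G+C = 0 + 4 = 4 out of 16 bases
%GC = 4/16 × 100 = 25% ≈ 25%

25%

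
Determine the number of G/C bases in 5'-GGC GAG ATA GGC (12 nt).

Counting bases: G=6, T=1, A=3, C=2
G+C = 6 + 2 = 8

8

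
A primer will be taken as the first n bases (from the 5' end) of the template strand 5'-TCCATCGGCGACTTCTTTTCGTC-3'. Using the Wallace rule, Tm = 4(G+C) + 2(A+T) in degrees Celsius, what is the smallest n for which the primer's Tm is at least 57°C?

First 19 bases: TCCATCGGCGACTTCTTTT → Tm = 56°C (< 57°C)
First 20 bases: TCCATCGGCGACTTCTTTTC → Tm = 60°C (≥ 57°C)
Each additional base adds 2°C (A/T) or 4°C (G/C), so Tm is non-decreasing in n; n = 20 is the first length to reach 57°C.

n = 20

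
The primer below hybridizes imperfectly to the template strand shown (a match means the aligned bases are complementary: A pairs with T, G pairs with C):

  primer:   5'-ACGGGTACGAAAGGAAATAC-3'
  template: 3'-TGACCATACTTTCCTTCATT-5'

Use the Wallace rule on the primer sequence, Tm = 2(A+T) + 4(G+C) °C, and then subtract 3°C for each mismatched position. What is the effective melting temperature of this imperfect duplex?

46°C

Primer base counts: A=9, T=2, G=6, C=3 → A+T=11, G+C=9
Perfect-match Tm = 2(11) + 4(9) = 22 + 36 = 58°C
Mismatches (positions where the bases are not complementary): 4 (at positions 3, 8, 17, 20)
Effective Tm = 58 − 4×3 = 58 − 12 = 46°C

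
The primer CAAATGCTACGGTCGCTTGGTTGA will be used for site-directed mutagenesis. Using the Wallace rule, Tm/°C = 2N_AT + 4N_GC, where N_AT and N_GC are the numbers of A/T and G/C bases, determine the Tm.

72°C

Counting bases: T=7, C=5, A=5, G=7
So N_AT = 12 and N_GC = 12.
Tm = 4·12 + 2·12 = 48 + 24 = 72°C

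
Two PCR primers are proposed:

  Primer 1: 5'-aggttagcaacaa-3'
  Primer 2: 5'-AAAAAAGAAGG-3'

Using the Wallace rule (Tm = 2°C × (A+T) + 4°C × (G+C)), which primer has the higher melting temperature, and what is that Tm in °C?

Primer 1: A+T=8, G+C=5 → Tm = 2(8)+4(5) = 36°C
Primer 2: A+T=8, G+C=3 → Tm = 2(8)+4(3) = 28°C
36°C vs 28°C → primer 1 is higher.

Primer 1, 36°C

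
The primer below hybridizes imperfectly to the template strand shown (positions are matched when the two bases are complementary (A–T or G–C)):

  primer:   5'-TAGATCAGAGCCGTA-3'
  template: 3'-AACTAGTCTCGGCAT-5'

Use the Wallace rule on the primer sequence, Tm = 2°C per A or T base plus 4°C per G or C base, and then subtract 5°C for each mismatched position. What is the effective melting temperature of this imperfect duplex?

39°C

Primer base counts: A=5, T=3, G=4, C=3 → A+T=8, G+C=7
Perfect-match Tm = 2(8) + 4(7) = 16 + 28 = 44°C
Mismatches (positions where the bases are not complementary): 1 (at position 2)
Effective Tm = 44 − 1×5 = 44 − 5 = 39°C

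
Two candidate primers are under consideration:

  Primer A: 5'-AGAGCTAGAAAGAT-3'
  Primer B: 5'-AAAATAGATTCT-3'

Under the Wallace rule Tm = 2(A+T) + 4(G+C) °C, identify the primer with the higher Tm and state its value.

Primer A: A+T=9, G+C=5 → Tm = 2(9)+4(5) = 38°C
Primer B: A+T=10, G+C=2 → Tm = 2(10)+4(2) = 28°C
38°C vs 28°C → primer A is higher.

Primer A, 38°C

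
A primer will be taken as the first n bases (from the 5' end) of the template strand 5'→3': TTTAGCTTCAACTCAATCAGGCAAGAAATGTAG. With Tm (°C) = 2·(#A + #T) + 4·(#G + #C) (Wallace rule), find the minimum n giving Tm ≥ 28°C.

First 10 bases: TTTAGCTTCA → Tm = 26°C (< 28°C)
First 11 bases: TTTAGCTTCAA → Tm = 28°C (≥ 28°C)
Since every base adds ≥2°C, Tm only increases with n, so the threshold is first crossed at n = 11.

n = 11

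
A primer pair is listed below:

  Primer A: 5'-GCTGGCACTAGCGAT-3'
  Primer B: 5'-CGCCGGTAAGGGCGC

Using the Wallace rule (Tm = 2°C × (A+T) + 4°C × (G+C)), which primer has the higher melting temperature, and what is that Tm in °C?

Primer B, 54°C

Primer A: A+T=6, G+C=9 → Tm = 2(6)+4(9) = 48°C
Primer B: A+T=3, G+C=12 → Tm = 2(3)+4(12) = 54°C
48°C vs 54°C → primer B is higher.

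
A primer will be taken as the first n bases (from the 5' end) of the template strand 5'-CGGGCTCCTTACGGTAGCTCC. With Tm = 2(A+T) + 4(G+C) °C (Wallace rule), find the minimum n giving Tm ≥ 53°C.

n = 17

First 16 bases: CGGGCTCCTTACGGTA → Tm = 52°C (< 53°C)
First 17 bases: CGGGCTCCTTACGGTAG → Tm = 56°C (≥ 53°C)
Each additional base adds 2°C (A/T) or 4°C (G/C), so Tm is non-decreasing in n; n = 17 is the first length to reach 53°C.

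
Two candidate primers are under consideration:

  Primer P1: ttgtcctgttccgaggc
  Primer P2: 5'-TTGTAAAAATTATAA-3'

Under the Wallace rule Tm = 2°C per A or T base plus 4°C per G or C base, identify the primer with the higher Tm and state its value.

Primer P1, 54°C

Primer P1: A+T=7, G+C=10 → Tm = 2(7)+4(10) = 54°C
Primer P2: A+T=14, G+C=1 → Tm = 2(14)+4(1) = 32°C
54°C vs 32°C → primer P1 is higher.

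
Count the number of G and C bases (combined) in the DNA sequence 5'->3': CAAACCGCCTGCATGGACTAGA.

12

Scanning the sequence gives T=3, G=5, A=7, C=7.
Total G or C: 5 + 7 = 12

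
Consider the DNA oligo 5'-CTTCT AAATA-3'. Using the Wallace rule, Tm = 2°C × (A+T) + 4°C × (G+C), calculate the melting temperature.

24°C

Scanning the sequence gives T=4, G=0, A=4, C=2.
A+T = 8, G+C = 2
Tm = 4·2 + 2·8 = 8 + 16 = 24°C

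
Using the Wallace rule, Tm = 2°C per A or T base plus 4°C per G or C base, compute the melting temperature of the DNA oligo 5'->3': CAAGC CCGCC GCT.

Counting bases: T=1, G=3, C=7, A=2
So N_AT = 3 and N_GC = 10.
Tm = 2(3) + 4(10) = 6 + 40 = 46°C

46°C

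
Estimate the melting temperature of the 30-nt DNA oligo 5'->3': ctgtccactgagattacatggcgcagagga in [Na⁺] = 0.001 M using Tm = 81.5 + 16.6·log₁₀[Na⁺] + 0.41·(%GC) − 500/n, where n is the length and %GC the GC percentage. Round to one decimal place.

36.9°C

Length n = 30. Scanning the sequence gives G=9, A=8, T=6, C=7.
G+C = 16, so %GC = 16/30 × 100 = 53.333%
Salt term: 16.6 × (-3) = -49.8
GC term: 0.41 × 53.333 = 21.867; length term: −500/30 = −16.667
Tm = 81.5 + (-49.8) + 21.867 − 16.667 = 36.9 → 36.9°C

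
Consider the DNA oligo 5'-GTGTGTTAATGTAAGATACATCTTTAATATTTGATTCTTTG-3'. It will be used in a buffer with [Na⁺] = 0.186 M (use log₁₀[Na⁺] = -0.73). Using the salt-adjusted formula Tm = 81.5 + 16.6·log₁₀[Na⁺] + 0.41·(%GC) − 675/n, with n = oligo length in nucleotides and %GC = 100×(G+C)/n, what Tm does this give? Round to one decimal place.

62.9°C

Length n = 41. Scanning the sequence gives G=7, T=20, A=11, C=3.
G+C = 10, so %GC = 10/41 × 100 = 24.39%
Salt term: 16.6 × (-0.73) = -12.118
GC term: 0.41 × 24.39 = 10; length term: −675/41 = −16.463
Tm = 81.5 + (-12.118) + 10 − 16.463 = 62.919 → 62.9°C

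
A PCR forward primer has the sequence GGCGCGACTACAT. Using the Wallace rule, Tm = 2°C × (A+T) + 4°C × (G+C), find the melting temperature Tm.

42°C

Counting bases: C=4, T=2, G=4, A=3
AT pairs contribute 5, GC pairs contribute 8.
Tm = 4·8 + 2·5 = 32 + 10 = 42°C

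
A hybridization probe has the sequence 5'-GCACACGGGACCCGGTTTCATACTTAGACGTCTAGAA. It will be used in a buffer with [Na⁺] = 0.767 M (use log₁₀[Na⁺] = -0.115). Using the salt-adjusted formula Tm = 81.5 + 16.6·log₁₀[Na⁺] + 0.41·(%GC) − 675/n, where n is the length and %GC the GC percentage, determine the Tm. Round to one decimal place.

Length n = 37. Counting bases: A=10, T=8, G=9, C=10
G+C = 19, so %GC = 19/37 × 100 = 51.351%
Salt term: 16.6 × (-0.115) = -1.909
GC term: 0.41 × 51.351 = 21.054; length term: −675/37 = −18.243
Tm = 81.5 + (-1.909) + 21.054 − 18.243 = 82.402 → 82.4°C

82.4°C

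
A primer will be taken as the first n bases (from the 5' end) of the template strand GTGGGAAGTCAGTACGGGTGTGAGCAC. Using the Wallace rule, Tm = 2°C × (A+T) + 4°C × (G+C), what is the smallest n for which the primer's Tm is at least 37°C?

First 11 bases: GTGGGAAGTCA → Tm = 34°C (< 37°C)
First 12 bases: GTGGGAAGTCAG → Tm = 38°C (≥ 37°C)
Each additional base adds 2°C (A/T) or 4°C (G/C), so Tm is non-decreasing in n; n = 12 is the first length to reach 37°C.

n = 12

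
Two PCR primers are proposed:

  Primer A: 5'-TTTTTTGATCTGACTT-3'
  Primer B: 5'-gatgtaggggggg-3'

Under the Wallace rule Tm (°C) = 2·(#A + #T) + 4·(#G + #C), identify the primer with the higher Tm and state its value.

Primer A: A+T=12, G+C=4 → Tm = 2(12)+4(4) = 40°C
Primer B: A+T=4, G+C=9 → Tm = 2(4)+4(9) = 44°C
40°C vs 44°C → primer B is higher.

Primer B, 44°C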